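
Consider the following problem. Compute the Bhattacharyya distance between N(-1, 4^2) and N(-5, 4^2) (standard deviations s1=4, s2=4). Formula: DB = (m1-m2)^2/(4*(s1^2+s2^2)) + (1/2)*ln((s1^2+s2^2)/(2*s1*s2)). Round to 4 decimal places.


Bhattacharyya distance between two Gaussians:
DB = (m1-m2)^2/(4*(s1^2+s2^2)) + (1/2)*ln((s1^2+s2^2)/(2*s1*s2)).
(m1-m2)^2 = (4)^2 = 16.
s1^2+s2^2 = 16 + 16 = 32.
term1 = 16/128 = 0.125.
term2 = 0.5*ln(32/32.0) = 0.0.
DB = 0.125 + 0.0 = 0.1250

0.1250


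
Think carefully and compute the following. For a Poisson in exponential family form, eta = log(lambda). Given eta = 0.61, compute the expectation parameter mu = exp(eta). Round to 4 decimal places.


Expectation parameter for Poisson exponential family:
mu = exp(eta).
eta = 0.61.
mu = exp(0.61) = 1.8404

1.8404


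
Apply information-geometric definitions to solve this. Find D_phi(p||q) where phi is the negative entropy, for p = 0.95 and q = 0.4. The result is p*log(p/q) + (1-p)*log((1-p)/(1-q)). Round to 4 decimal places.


Bregman divergence with negative entropy generator:
D = p*log(p/q) + (1-p)*log((1-p)/(1-q)).
p = 0.95, q = 0.4.
p*log(p/q) = 0.95*log(0.95/0.4) = 0.821748.
(1-p)*log((1-p)/(1-q)) = 0.05*log(0.05/0.6) = -0.124245.
D = 0.821748 + -0.124245 = 0.6975

0.6975


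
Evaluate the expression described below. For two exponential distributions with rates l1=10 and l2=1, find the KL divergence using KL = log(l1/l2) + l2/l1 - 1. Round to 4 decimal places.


KL divergence for exponential family:
KL = log(l1/l2) + l2/l1 - 1.
log(10/1) = 2.302585.
1/10 = 0.1.
KL = 2.302585 + 0.1 - 1 = 1.4026

1.4026


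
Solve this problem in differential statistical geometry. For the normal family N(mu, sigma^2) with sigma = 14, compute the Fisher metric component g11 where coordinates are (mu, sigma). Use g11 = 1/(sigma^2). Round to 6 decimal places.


For the 2-parameter normal family, the Fisher metric has:
  g11 = 1/sigma^2, g22 = 2/sigma^2.
sigma = 14, sigma^2 = 196.
g11 = 0.005102

0.005102


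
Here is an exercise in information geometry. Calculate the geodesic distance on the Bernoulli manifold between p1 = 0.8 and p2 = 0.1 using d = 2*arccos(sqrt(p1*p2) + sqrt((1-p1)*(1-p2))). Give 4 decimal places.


Geodesic distance on Bernoulli manifold:
d(p1,p2) = 2*arccos(sqrt(p1*p2) + sqrt((1-p1)*(1-p2))).
sqrt(p1*p2) = sqrt(0.8*0.1) = 0.282843.
sqrt((1-p1)*(1-p2)) = sqrt(0.2*0.9) = 0.424264.
arg = 0.282843 + 0.424264 = 0.707107.
d = 2*arccos(0.707107) = 1.5708

1.5708


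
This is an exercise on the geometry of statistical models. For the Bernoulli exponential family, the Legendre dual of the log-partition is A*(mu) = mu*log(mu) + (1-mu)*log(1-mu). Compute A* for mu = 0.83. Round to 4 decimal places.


Legendre transform for Bernoulli:
A*(mu) = mu*log(mu) + (1-mu)*log(1-mu).
mu = 0.83, 1-mu = 0.17.
mu*log(mu) = 0.83*log(0.83) = -0.154654.
(1-mu)*log(1-mu) = 0.17*log(0.17) = -0.301233.
A* = -0.154654 + -0.301233 = -0.4559

-0.4559


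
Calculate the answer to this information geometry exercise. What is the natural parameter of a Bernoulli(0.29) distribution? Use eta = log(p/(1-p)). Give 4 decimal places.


Natural parameter for Bernoulli: eta = log(p/(1-p)).
p = 0.29, 1-p = 0.71.
p/(1-p) = 0.408451.
eta = log(0.408451) = -0.8954

-0.8954


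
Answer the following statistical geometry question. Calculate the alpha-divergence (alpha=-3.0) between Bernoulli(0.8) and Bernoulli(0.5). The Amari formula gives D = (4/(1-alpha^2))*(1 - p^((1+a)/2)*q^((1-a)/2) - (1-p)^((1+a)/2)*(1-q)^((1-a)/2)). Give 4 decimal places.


Amari alpha-divergence:
D = (4/(1-alpha^2))*(1 - p^((1+a)/2)*q^((1-a)/2) - (1-p)^((1+a)/2)*(1-q)^((1-a)/2)).
alpha = -3.0, p = 0.8, q = 0.5.
e1 = (1+alpha)/2 = -1.0, e2 = (1-alpha)/2 = 2.0.
t1 = p^e1 * q^e2 = 0.8^-1.0 * 0.5^2.0 = 0.3125.
t2 = (1-p)^e1 * (1-q)^e2 = 0.2^-1.0 * 0.5^2.0 = 1.25.
4/(1-alpha^2) = -0.5.
D = -0.5*(1 - 0.3125 - 1.25) = 0.2813

0.2813


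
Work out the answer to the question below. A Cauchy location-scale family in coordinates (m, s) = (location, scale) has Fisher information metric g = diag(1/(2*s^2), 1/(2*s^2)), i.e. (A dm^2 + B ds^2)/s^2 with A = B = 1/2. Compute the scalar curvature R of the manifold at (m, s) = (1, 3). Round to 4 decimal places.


The metric has the form g = (A dm^2 + B ds^2)/s^2 with A = 1/2, B = 1/2.
Substitute u = sqrt(A/B)*m: g = B*(du^2 + ds^2)/s^2, i.e. B times the
Poincare upper half-plane metric, which has constant Gaussian curvature -1.
Scaling a 2D metric by a constant c divides the Gaussian curvature by c,
so K = -1/B = -1/(1/2) = -2.0000 everywhere (the point (m, s) = (1, 3) is irrelevant:
the curvature is constant).
Scalar curvature in dimension 2: R = 2K = -2/(1/2) = -4.0000.

-4.0000


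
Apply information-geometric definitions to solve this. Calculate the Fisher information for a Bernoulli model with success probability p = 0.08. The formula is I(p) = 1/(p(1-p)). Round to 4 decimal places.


For Bernoulli(p), Fisher information is I(p) = 1/(p*(1-p)).
p = 0.08, 1-p = 0.92.
p*(1-p) = 0.0736.
I(p) = 1/0.0736 = 13.5870

13.5870


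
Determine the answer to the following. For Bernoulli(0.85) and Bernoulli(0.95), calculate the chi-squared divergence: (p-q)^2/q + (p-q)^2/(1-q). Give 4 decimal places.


Chi-squared divergence between Bernoulli distributions:
chi^2 = (p-q)^2/q + (p-q)^2/(1-q).
p = 0.85, q = 0.95, p-q = -0.1.
(p-q)^2 = 0.01.
term1 = 0.01/0.95 = 0.010526.
term2 = 0.01/0.05 = 0.2.
chi^2 = 0.010526 + 0.2 = 0.2105

0.2105


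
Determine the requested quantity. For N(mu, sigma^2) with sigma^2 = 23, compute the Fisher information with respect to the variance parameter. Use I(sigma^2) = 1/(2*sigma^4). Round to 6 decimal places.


Fisher information for variance: I(sigma^2) = 1/(2*sigma^4).
sigma^2 = 23, so sigma^4 = 529.
I = 1/(2*529) = 1/1058 = 0.000945

0.000945


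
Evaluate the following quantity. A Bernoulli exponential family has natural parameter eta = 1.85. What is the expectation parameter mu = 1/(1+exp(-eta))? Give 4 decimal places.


Dual coordinate (expectation parameter) for Bernoulli:
mu = 1/(1+exp(-eta)).
eta = 1.85.
exp(-eta) = exp(-1.85) = 0.157237.
mu = 1/(1+0.157237) = 0.8641

0.8641


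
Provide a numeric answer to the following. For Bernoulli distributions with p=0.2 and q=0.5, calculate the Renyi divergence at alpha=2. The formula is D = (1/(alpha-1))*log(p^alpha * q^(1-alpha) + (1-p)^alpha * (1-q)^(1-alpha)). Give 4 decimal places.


Renyi divergence of order alpha between Bernoulli distributions:
D = (1/(alpha-1))*log(p^alpha * q^(1-alpha) + (1-p)^alpha * (1-q)^(1-alpha)).
alpha = 2, p = 0.2, q = 0.5.
p^alpha * q^(1-alpha) = 0.2^2 * 0.5^-1 = 0.08.
(1-p)^alpha * (1-q)^(1-alpha) = 0.8^2 * 0.5^-1 = 1.28.
sum = 0.08 + 1.28 = 1.36.
D = (1/1)*log(1.36) = 0.3075

0.3075


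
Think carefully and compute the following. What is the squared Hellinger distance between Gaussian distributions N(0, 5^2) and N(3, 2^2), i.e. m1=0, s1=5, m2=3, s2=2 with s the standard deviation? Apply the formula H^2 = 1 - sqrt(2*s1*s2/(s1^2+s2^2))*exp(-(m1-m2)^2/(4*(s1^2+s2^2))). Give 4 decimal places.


Squared Hellinger distance for Gaussians:
H^2 = 1 - sqrt(2*s1*s2/(s1^2+s2^2)) * exp(-(m1-m2)^2/(4*(s1^2+s2^2))).
s1^2 = 25, s2^2 = 4, s1^2+s2^2 = 29.
sqrt(2*5*2/(29)) = 0.830455.
(m1-m2)^2 = (-3)^2 = 9.
exp(-9/(4*29)) = exp(-0.077586) = 0.925347.
H^2 = 1 - 0.830455*0.925347 = 0.2315

0.2315


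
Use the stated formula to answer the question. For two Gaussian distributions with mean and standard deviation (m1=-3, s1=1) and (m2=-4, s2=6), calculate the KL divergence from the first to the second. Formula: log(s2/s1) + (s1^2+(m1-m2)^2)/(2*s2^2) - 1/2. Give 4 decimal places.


KL divergence between normal distributions:
KL = log(s2/s1) + (s1^2 + (m1-m2)^2)/(2*s2^2) - 1/2.
log(6/1) = 1.791759.
(1^2 + (-3--4)^2)/(2*6^2) = (1 + 1)/72 = 0.027778.
KL = 1.791759 + 0.027778 - 0.5 = 1.3195

1.3195


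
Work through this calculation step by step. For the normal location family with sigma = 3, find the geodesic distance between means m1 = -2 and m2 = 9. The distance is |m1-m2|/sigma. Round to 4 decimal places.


On the fixed-variance normal subfamily, geodesic distance = |m1-m2|/sigma.
|-2 - 9| = 11.
sigma = 3.
d = 11/3 = 3.6667

3.6667


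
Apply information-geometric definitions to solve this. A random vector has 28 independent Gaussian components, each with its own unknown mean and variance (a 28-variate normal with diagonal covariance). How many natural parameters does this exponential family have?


Exponential family dimension calculation:
Each univariate normal has two natural parameters (mu/sigma^2 and -1/(2 sigma^2)).
With 28 independent components, dim = 2 * 28 = 56.

56


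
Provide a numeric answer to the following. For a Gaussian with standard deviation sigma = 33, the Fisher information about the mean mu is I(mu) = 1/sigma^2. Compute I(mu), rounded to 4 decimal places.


The Fisher information for the mean of a normal distribution is I(mu) = 1/sigma^2.
sigma = 33, so sigma^2 = 1089.
I(mu) = 1/1089 = 0.0009

0.0009


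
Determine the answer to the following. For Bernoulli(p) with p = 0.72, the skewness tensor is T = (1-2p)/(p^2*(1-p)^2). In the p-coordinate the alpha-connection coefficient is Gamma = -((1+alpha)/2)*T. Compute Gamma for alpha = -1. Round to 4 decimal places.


Skewness (Amari-Chentsov) tensor: T = (1-2p)/(p^2*(1-p)^2).
p = 0.72, 1-2p = -0.44, p^2 = 0.5184, (1-p)^2 = 0.0784.
T = -0.44/(0.5184 * 0.0784) = -10.82609.
In the p-coordinate, Gamma^(alpha) = Gamma^(0) - (alpha/2)*T with Gamma^(0) = (1/2)*g'(p) = -T/2,
so Gamma^(alpha) = -((1+alpha)/2)*T.
alpha = -1, -(1+alpha)/2 = 0.0.
Gamma = 0.0 * -10.82609 = 0.0000

0.0000


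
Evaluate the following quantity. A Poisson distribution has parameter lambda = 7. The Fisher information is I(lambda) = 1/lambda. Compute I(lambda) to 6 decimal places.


Fisher information for Poisson: I(lambda) = 1/lambda.
lambda = 7.
I(lambda) = 1/7 = 0.142857

0.142857


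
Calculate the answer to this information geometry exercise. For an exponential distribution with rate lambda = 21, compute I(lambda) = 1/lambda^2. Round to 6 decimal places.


Fisher information for exponential: I(lambda) = 1/lambda^2.
lambda = 21, lambda^2 = 441.
I = 1/441 = 0.002268

0.002268


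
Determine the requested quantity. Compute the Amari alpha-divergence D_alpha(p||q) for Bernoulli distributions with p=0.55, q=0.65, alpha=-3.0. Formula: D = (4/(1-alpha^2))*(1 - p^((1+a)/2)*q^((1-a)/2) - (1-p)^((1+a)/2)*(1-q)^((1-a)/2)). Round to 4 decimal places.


Amari alpha-divergence:
D = (4/(1-alpha^2))*(1 - p^((1+a)/2)*q^((1-a)/2) - (1-p)^((1+a)/2)*(1-q)^((1-a)/2)).
alpha = -3.0, p = 0.55, q = 0.65.
e1 = (1+alpha)/2 = -1.0, e2 = (1-alpha)/2 = 2.0.
t1 = p^e1 * q^e2 = 0.55^-1.0 * 0.65^2.0 = 0.768182.
t2 = (1-p)^e1 * (1-q)^e2 = 0.45^-1.0 * 0.35^2.0 = 0.272222.
4/(1-alpha^2) = -0.5.
D = -0.5*(1 - 0.768182 - 0.272222) = 0.0202

0.0202


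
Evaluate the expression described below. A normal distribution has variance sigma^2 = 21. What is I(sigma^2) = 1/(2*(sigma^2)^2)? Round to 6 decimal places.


Fisher information for variance: I(sigma^2) = 1/(2*sigma^4).
sigma^2 = 21, so sigma^4 = 441.
I = 1/(2*441) = 1/882 = 0.001134

0.001134


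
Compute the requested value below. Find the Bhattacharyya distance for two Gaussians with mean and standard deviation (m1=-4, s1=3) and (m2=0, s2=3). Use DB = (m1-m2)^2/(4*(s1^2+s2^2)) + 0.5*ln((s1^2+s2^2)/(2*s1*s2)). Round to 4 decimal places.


Bhattacharyya distance between two Gaussians:
DB = (m1-m2)^2/(4*(s1^2+s2^2)) + (1/2)*ln((s1^2+s2^2)/(2*s1*s2)).
(m1-m2)^2 = (-4)^2 = 16.
s1^2+s2^2 = 9 + 9 = 18.
term1 = 16/72 = 0.222222.
term2 = 0.5*ln(18/18.0) = 0.0.
DB = 0.222222 + 0.0 = 0.2222

0.2222


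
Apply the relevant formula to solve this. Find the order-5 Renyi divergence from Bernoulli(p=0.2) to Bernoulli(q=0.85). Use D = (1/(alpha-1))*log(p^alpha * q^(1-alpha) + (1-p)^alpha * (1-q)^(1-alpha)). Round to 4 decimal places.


Renyi divergence of order alpha between Bernoulli distributions:
D = (1/(alpha-1))*log(p^alpha * q^(1-alpha) + (1-p)^alpha * (1-q)^(1-alpha)).
alpha = 5, p = 0.2, q = 0.85.
p^alpha * q^(1-alpha) = 0.2^5 * 0.85^-4 = 0.000613.
(1-p)^alpha * (1-q)^(1-alpha) = 0.8^5 * 0.15^-4 = 647.269136.
sum = 0.000613 + 647.269136 = 647.269749.
D = (1/4)*log(647.269749) = 1.6182

1.6182


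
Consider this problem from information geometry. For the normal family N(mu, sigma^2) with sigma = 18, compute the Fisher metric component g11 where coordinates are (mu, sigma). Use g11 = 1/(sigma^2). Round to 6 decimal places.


For the 2-parameter normal family, the Fisher metric has:
  g11 = 1/sigma^2, g22 = 2/sigma^2.
sigma = 18, sigma^2 = 324.
g11 = 0.003086

0.003086


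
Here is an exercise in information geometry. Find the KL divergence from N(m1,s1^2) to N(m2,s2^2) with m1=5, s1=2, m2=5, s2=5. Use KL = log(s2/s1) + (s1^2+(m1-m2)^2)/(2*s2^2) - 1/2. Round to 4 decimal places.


KL divergence between normal distributions:
KL = log(s2/s1) + (s1^2 + (m1-m2)^2)/(2*s2^2) - 1/2.
log(5/2) = 0.916291.
(2^2 + (5-5)^2)/(2*5^2) = (4 + 0)/50 = 0.08.
KL = 0.916291 + 0.08 - 0.5 = 0.4963

0.4963


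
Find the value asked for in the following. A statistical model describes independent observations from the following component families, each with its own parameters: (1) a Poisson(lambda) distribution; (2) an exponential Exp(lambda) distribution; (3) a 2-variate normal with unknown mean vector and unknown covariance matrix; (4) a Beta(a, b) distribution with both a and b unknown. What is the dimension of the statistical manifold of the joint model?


The dimension of a statistical manifold equals the number of free
(independent) real parameters of the model. For a product of independent
blocks the parameter counts add.
- Poisson (lambda): 1.
- exponential (lambda): 1.
- 2-variate normal: 2 (mean) + 2*3/2 = 3 (symmetric covariance) = 5.
- Beta (a, b): 2.
Total = 1 + 1 + 5 + 2 = 9.
Dimension = 9

9


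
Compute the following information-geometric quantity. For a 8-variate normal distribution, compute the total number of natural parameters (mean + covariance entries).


Exponential family dimension calculation:
For 8-dim MVN: mean has 8 params, covariance has 8*9/2 = 36 unique entries.
Total dim = 8 + 36 = 44.

44


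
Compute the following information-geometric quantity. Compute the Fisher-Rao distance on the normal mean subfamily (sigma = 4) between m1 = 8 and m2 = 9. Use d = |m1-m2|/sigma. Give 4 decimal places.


On the fixed-variance normal subfamily, geodesic distance = |m1-m2|/sigma.
|8 - 9| = 1.
sigma = 4.
d = 1/4 = 0.2500

0.2500


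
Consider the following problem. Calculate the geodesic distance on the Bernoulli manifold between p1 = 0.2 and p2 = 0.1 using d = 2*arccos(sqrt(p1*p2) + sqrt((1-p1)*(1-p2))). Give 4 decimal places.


Geodesic distance on Bernoulli manifold:
d(p1,p2) = 2*arccos(sqrt(p1*p2) + sqrt((1-p1)*(1-p2))).
sqrt(p1*p2) = sqrt(0.2*0.1) = 0.141421.
sqrt((1-p1)*(1-p2)) = sqrt(0.8*0.9) = 0.848528.
arg = 0.141421 + 0.848528 = 0.989949.
d = 2*arccos(0.989949) = 0.2838

0.2838


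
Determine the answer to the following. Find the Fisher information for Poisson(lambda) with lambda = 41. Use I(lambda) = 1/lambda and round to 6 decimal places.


Fisher information for Poisson: I(lambda) = 1/lambda.
lambda = 41.
I(lambda) = 1/41 = 0.024390

0.024390


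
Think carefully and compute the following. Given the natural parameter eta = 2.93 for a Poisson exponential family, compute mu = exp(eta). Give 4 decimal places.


Expectation parameter for Poisson exponential family:
mu = exp(eta).
eta = 2.93.
mu = exp(2.93) = 18.7276

18.7276


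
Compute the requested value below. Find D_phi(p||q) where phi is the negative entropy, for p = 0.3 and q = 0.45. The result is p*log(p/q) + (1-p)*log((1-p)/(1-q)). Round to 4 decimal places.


Bregman divergence with negative entropy generator:
D = p*log(p/q) + (1-p)*log((1-p)/(1-q)).
p = 0.3, q = 0.45.
p*log(p/q) = 0.3*log(0.3/0.45) = -0.12164.
(1-p)*log((1-p)/(1-q)) = 0.7*log(0.7/0.55) = 0.168813.
D = -0.12164 + 0.168813 = 0.0472

0.0472


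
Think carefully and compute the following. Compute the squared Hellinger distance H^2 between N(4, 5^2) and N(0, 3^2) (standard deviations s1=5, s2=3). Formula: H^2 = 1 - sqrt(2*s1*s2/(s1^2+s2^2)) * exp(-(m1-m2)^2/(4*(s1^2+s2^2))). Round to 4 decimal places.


Squared Hellinger distance for Gaussians:
H^2 = 1 - sqrt(2*s1*s2/(s1^2+s2^2)) * exp(-(m1-m2)^2/(4*(s1^2+s2^2))).
s1^2 = 25, s2^2 = 9, s1^2+s2^2 = 34.
sqrt(2*5*3/(34)) = 0.939336.
(m1-m2)^2 = (4)^2 = 16.
exp(-16/(4*34)) = exp(-0.117647) = 0.88901.
H^2 = 1 - 0.939336*0.88901 = 0.1649

0.1649


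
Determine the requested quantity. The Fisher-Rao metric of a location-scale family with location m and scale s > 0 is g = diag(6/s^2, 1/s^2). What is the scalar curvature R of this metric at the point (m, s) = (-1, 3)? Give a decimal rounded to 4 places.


The metric has the form g = (A dm^2 + B ds^2)/s^2 with A = 6, B = 1.
Substitute u = sqrt(A/B)*m: g = B*(du^2 + ds^2)/s^2, i.e. B times the
Poincare upper half-plane metric, which has constant Gaussian curvature -1.
Scaling a 2D metric by a constant c divides the Gaussian curvature by c,
so K = -1/B = -1/(1) = -1.0000 everywhere (the point (m, s) = (-1, 3) is irrelevant:
the curvature is constant).
Scalar curvature in dimension 2: R = 2K = -2/(1) = -2.0000.

-2.0000


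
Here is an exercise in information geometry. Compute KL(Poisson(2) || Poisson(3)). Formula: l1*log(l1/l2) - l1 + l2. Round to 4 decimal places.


KL divergence for Poisson:
KL = l1*log(l1/l2) - l1 + l2.
l1 = 2, l2 = 3.
log(2/3) = -0.405465.
l1*log(l1/l2) = 2 * -0.405465 = -0.81093.
KL = -0.81093 - 2 + 3 = 0.1891

0.1891


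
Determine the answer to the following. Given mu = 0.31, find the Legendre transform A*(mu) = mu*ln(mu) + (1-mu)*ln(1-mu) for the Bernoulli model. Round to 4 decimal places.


Legendre transform for Bernoulli:
A*(mu) = mu*log(mu) + (1-mu)*log(1-mu).
mu = 0.31, 1-mu = 0.69.
mu*log(mu) = 0.31*log(0.31) = -0.363067.
(1-mu)*log(1-mu) = 0.69*log(0.69) = -0.256034.
A* = -0.363067 + -0.256034 = -0.6191

-0.6191


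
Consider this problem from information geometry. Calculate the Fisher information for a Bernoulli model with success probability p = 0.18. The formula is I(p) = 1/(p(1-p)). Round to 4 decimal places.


For Bernoulli(p), Fisher information is I(p) = 1/(p*(1-p)).
p = 0.18, 1-p = 0.82.
p*(1-p) = 0.1476.
I(p) = 1/0.1476 = 6.7751

6.7751


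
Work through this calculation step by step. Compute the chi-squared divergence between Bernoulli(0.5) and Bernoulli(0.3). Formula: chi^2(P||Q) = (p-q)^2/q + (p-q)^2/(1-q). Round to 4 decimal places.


Chi-squared divergence between Bernoulli distributions:
chi^2 = (p-q)^2/q + (p-q)^2/(1-q).
p = 0.5, q = 0.3, p-q = 0.2.
(p-q)^2 = 0.04.
term1 = 0.04/0.3 = 0.133333.
term2 = 0.04/0.7 = 0.057143.
chi^2 = 0.133333 + 0.057143 = 0.1905

0.1905


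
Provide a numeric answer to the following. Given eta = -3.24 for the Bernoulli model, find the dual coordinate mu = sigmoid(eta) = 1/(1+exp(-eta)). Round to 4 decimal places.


Dual coordinate (expectation parameter) for Bernoulli:
mu = 1/(1+exp(-eta)).
eta = -3.24.
exp(-eta) = exp(3.24) = 25.533722.
mu = 1/(1+25.533722) = 0.0377

0.0377


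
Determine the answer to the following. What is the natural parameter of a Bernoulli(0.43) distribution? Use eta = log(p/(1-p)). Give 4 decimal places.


Natural parameter for Bernoulli: eta = log(p/(1-p)).
p = 0.43, 1-p = 0.57.
p/(1-p) = 0.754386.
eta = log(0.754386) = -0.2819

-0.2819


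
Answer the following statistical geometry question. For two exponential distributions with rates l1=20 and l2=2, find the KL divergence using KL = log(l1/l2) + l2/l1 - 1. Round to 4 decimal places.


KL divergence for exponential family:
KL = log(l1/l2) + l2/l1 - 1.
log(20/2) = 2.302585.
2/20 = 0.1.
KL = 2.302585 + 0.1 - 1 = 1.4026

1.4026


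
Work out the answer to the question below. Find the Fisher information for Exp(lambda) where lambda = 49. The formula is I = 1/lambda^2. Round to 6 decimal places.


Fisher information for exponential: I(lambda) = 1/lambda^2.
lambda = 49, lambda^2 = 2401.
I = 1/2401 = 0.000416

0.000416


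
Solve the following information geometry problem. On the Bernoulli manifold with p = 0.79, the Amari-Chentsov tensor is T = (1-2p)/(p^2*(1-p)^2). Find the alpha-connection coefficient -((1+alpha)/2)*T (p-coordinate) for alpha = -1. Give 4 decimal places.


Skewness (Amari-Chentsov) tensor: T = (1-2p)/(p^2*(1-p)^2).
p = 0.79, 1-2p = -0.58, p^2 = 0.6241, (1-p)^2 = 0.0441.
T = -0.58/(0.6241 * 0.0441) = -21.07343.
In the p-coordinate, Gamma^(alpha) = Gamma^(0) - (alpha/2)*T with Gamma^(0) = (1/2)*g'(p) = -T/2,
so Gamma^(alpha) = -((1+alpha)/2)*T.
alpha = -1, -(1+alpha)/2 = 0.0.
Gamma = 0.0 * -21.07343 = 0.0000

0.0000


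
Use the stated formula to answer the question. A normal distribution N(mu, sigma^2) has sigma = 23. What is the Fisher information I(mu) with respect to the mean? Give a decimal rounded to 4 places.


The Fisher information for the mean of a normal distribution is I(mu) = 1/sigma^2.
sigma = 23, so sigma^2 = 529.
I(mu) = 1/529 = 0.0019

0.0019


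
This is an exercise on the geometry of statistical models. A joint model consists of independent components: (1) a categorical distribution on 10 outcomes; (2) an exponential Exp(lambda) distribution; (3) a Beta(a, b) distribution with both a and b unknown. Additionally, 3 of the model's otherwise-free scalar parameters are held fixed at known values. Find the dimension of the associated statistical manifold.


The dimension of a statistical manifold equals the number of free
(independent) real parameters of the model. For a product of independent
blocks the parameter counts add.
- categorical on 10 outcomes (probabilities sum to 1): 10-1 = 9.
- exponential (lambda): 1.
- Beta (a, b): 2.
Total = 9 + 1 + 2 = 12.
3 parameter(s) fixed at known values: 12 - 3 = 9.
Dimension = 9

9


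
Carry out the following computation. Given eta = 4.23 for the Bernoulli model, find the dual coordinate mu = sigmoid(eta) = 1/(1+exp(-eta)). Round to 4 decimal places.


Dual coordinate (expectation parameter) for Bernoulli:
mu = 1/(1+exp(-eta)).
eta = 4.23.
exp(-eta) = exp(-4.23) = 0.014552.
mu = 1/(1+0.014552) = 0.9857

0.9857


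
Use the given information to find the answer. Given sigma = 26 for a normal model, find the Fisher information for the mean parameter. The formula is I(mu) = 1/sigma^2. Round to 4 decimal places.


The Fisher information for the mean of a normal distribution is I(mu) = 1/sigma^2.
sigma = 26, so sigma^2 = 676.
I(mu) = 1/676 = 0.0015

0.0015


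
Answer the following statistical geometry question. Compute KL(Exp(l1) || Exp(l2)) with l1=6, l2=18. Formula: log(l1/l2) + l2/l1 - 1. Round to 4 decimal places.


KL divergence for exponential family:
KL = log(l1/l2) + l2/l1 - 1.
log(6/18) = -1.098612.
18/6 = 3.0.
KL = -1.098612 + 3.0 - 1 = 0.9014

0.9014


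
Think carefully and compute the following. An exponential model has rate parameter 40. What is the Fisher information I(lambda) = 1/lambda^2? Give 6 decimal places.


Fisher information for exponential: I(lambda) = 1/lambda^2.
lambda = 40, lambda^2 = 1600.
I = 1/1600 = 0.000625

0.000625


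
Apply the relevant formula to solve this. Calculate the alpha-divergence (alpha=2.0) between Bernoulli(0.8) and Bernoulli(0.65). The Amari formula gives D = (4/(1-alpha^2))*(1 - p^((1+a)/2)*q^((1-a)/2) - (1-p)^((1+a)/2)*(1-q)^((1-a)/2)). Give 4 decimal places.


Amari alpha-divergence:
D = (4/(1-alpha^2))*(1 - p^((1+a)/2)*q^((1-a)/2) - (1-p)^((1+a)/2)*(1-q)^((1-a)/2)).
alpha = 2.0, p = 0.8, q = 0.65.
e1 = (1+alpha)/2 = 1.5, e2 = (1-alpha)/2 = -0.5.
t1 = p^e1 * q^e2 = 0.8^1.5 * 0.65^-0.5 = 0.88752.
t2 = (1-p)^e1 * (1-q)^e2 = 0.2^1.5 * 0.35^-0.5 = 0.151186.
4/(1-alpha^2) = -1.333333.
D = -1.333333*(1 - 0.88752 - 0.151186) = 0.0516

0.0516


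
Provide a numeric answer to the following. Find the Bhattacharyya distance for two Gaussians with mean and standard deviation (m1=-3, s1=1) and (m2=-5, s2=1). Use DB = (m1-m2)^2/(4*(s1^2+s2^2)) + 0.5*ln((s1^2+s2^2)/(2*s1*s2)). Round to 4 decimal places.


Bhattacharyya distance between two Gaussians:
DB = (m1-m2)^2/(4*(s1^2+s2^2)) + (1/2)*ln((s1^2+s2^2)/(2*s1*s2)).
(m1-m2)^2 = (2)^2 = 4.
s1^2+s2^2 = 1 + 1 = 2.
term1 = 4/8 = 0.5.
term2 = 0.5*ln(2/2.0) = 0.0.
DB = 0.5 + 0.0 = 0.5000

0.5000


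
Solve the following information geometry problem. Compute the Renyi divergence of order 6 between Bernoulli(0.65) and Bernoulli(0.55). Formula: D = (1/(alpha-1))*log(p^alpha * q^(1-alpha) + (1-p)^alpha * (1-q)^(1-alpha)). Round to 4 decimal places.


Renyi divergence of order alpha between Bernoulli distributions:
D = (1/(alpha-1))*log(p^alpha * q^(1-alpha) + (1-p)^alpha * (1-q)^(1-alpha)).
alpha = 6, p = 0.65, q = 0.55.
p^alpha * q^(1-alpha) = 0.65^6 * 0.55^-5 = 1.498534.
(1-p)^alpha * (1-q)^(1-alpha) = 0.35^6 * 0.45^-5 = 0.09962.
sum = 1.498534 + 0.09962 = 1.598154.
D = (1/5)*log(1.598154) = 0.0938

0.0938


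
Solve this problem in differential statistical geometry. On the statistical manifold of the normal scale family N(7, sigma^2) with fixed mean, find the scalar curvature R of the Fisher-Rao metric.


This family has a single free parameter, so its statistical manifold
is 1-dimensional. The Riemann curvature tensor of any 1-dimensional
Riemannian manifold vanishes identically, so R = 0.

0


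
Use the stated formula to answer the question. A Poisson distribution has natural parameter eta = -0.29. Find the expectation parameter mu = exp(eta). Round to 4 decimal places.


Expectation parameter for Poisson exponential family:
mu = exp(eta).
eta = -0.29.
mu = exp(-0.29) = 0.7483

0.7483


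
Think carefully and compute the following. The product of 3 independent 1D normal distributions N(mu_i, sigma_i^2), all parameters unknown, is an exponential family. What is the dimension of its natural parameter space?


Exponential family dimension calculation:
Each univariate normal has two natural parameters (mu/sigma^2 and -1/(2 sigma^2)).
With 3 independent components, dim = 2 * 3 = 6.

6


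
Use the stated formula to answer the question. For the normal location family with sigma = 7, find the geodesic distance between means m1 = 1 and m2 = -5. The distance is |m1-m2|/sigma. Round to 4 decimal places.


On the fixed-variance normal subfamily, geodesic distance = |m1-m2|/sigma.
|1 - -5| = 6.
sigma = 7.
d = 6/7 = 0.8571

0.8571


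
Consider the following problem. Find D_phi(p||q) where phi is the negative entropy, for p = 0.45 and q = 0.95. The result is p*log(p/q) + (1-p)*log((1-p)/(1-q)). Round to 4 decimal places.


Bregman divergence with negative entropy generator:
D = p*log(p/q) + (1-p)*log((1-p)/(1-q)).
p = 0.45, q = 0.95.
p*log(p/q) = 0.45*log(0.45/0.95) = -0.336246.
(1-p)*log((1-p)/(1-q)) = 0.55*log(0.55/0.05) = 1.318842.
D = -0.336246 + 1.318842 = 0.9826

0.9826


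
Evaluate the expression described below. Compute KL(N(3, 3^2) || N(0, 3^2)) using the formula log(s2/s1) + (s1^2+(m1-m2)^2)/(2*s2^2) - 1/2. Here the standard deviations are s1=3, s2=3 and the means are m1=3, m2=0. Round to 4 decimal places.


KL divergence between normal distributions:
KL = log(s2/s1) + (s1^2 + (m1-m2)^2)/(2*s2^2) - 1/2.
log(3/3) = 0.0.
(3^2 + (3-0)^2)/(2*3^2) = (9 + 9)/18 = 1.0.
KL = 0.0 + 1.0 - 0.5 = 0.5000

0.5000


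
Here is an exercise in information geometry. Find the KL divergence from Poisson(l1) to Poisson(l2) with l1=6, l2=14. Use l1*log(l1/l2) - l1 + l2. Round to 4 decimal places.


KL divergence for Poisson:
KL = l1*log(l1/l2) - l1 + l2.
l1 = 6, l2 = 14.
log(6/14) = -0.847298.
l1*log(l1/l2) = 6 * -0.847298 = -5.083787.
KL = -5.083787 - 6 + 14 = 2.9162

2.9162


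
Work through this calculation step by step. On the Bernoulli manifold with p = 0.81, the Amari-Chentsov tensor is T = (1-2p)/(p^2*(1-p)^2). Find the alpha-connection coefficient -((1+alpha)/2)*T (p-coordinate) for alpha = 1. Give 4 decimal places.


Skewness (Amari-Chentsov) tensor: T = (1-2p)/(p^2*(1-p)^2).
p = 0.81, 1-2p = -0.62, p^2 = 0.6561, (1-p)^2 = 0.0361.
T = -0.62/(0.6561 * 0.0361) = -26.176673.
In the p-coordinate, Gamma^(alpha) = Gamma^(0) - (alpha/2)*T with Gamma^(0) = (1/2)*g'(p) = -T/2,
so Gamma^(alpha) = -((1+alpha)/2)*T.
alpha = 1, -(1+alpha)/2 = -1.0.
Gamma = -1.0 * -26.176673 = 26.1767

26.1767


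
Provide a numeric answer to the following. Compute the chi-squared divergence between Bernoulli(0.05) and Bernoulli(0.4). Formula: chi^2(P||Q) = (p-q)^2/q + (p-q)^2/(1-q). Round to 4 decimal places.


Chi-squared divergence between Bernoulli distributions:
chi^2 = (p-q)^2/q + (p-q)^2/(1-q).
p = 0.05, q = 0.4, p-q = -0.35.
(p-q)^2 = 0.1225.
term1 = 0.1225/0.4 = 0.30625.
term2 = 0.1225/0.6 = 0.204167.
chi^2 = 0.30625 + 0.204167 = 0.5104

0.5104


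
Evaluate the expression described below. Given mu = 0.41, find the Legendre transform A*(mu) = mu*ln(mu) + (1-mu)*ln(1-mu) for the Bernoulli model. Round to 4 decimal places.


Legendre transform for Bernoulli:
A*(mu) = mu*log(mu) + (1-mu)*log(1-mu).
mu = 0.41, 1-mu = 0.59.
mu*log(mu) = 0.41*log(0.41) = -0.365555.
(1-mu)*log(1-mu) = 0.59*log(0.59) = -0.311303.
A* = -0.365555 + -0.311303 = -0.6769

-0.6769


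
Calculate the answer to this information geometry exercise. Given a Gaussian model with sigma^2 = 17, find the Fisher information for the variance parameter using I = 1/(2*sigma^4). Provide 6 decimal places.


Fisher information for variance: I(sigma^2) = 1/(2*sigma^4).
sigma^2 = 17, so sigma^4 = 289.
I = 1/(2*289) = 1/578 = 0.001730

0.001730


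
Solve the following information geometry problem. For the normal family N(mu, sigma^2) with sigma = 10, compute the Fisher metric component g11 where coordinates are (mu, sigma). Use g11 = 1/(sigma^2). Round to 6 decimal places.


For the 2-parameter normal family, the Fisher metric has:
  g11 = 1/sigma^2, g22 = 2/sigma^2.
sigma = 10, sigma^2 = 100.
g11 = 0.010000

0.010000


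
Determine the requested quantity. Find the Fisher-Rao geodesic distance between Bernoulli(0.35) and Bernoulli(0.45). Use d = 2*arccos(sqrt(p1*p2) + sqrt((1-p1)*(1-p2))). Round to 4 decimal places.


Geodesic distance on Bernoulli manifold:
d(p1,p2) = 2*arccos(sqrt(p1*p2) + sqrt((1-p1)*(1-p2))).
sqrt(p1*p2) = sqrt(0.35*0.45) = 0.396863.
sqrt((1-p1)*(1-p2)) = sqrt(0.65*0.55) = 0.597913.
arg = 0.396863 + 0.597913 = 0.994776.
d = 2*arccos(0.994776) = 0.2045

0.2045


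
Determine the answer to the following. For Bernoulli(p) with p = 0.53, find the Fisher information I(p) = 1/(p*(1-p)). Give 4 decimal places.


For Bernoulli(p), Fisher information is I(p) = 1/(p*(1-p)).
p = 0.53, 1-p = 0.47.
p*(1-p) = 0.2491.
I(p) = 1/0.2491 = 4.0145

4.0145


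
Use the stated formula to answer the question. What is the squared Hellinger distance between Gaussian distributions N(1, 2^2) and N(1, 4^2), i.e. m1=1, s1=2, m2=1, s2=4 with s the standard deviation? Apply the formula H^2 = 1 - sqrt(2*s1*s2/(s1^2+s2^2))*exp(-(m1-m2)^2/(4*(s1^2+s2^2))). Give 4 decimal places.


Squared Hellinger distance for Gaussians:
H^2 = 1 - sqrt(2*s1*s2/(s1^2+s2^2)) * exp(-(m1-m2)^2/(4*(s1^2+s2^2))).
s1^2 = 4, s2^2 = 16, s1^2+s2^2 = 20.
sqrt(2*2*4/(20)) = 0.894427.
(m1-m2)^2 = (0)^2 = 0.
exp(-0/(4*20)) = exp(0.0) = 1.0.
H^2 = 1 - 0.894427*1.0 = 0.1056

0.1056


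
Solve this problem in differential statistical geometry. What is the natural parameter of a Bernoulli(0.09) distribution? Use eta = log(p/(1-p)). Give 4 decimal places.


Natural parameter for Bernoulli: eta = log(p/(1-p)).
p = 0.09, 1-p = 0.91.
p/(1-p) = 0.098901.
eta = log(0.098901) = -2.3136

-2.3136


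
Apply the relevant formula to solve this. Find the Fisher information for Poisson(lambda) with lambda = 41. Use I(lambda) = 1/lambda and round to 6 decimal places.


Fisher information for Poisson: I(lambda) = 1/lambda.
lambda = 41.
I(lambda) = 1/41 = 0.024390

0.024390


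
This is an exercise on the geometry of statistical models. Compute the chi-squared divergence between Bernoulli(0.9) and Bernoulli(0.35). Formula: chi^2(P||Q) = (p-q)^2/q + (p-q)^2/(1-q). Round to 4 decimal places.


Chi-squared divergence between Bernoulli distributions:
chi^2 = (p-q)^2/q + (p-q)^2/(1-q).
p = 0.9, q = 0.35, p-q = 0.55.
(p-q)^2 = 0.3025.
term1 = 0.3025/0.35 = 0.864286.
term2 = 0.3025/0.65 = 0.465385.
chi^2 = 0.864286 + 0.465385 = 1.3297

1.3297


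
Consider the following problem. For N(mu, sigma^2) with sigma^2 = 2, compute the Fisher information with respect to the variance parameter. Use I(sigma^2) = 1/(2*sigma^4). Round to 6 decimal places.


Fisher information for variance: I(sigma^2) = 1/(2*sigma^4).
sigma^2 = 2, so sigma^4 = 4.
I = 1/(2*4) = 1/8 = 0.125000

0.125000


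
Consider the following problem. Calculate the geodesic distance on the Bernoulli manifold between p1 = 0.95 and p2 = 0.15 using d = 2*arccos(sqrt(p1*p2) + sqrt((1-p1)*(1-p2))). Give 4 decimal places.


Geodesic distance on Bernoulli manifold:
d(p1,p2) = 2*arccos(sqrt(p1*p2) + sqrt((1-p1)*(1-p2))).
sqrt(p1*p2) = sqrt(0.95*0.15) = 0.377492.
sqrt((1-p1)*(1-p2)) = sqrt(0.05*0.85) = 0.206155.
arg = 0.377492 + 0.206155 = 0.583647.
d = 2*arccos(0.583647) = 1.8952

1.8952


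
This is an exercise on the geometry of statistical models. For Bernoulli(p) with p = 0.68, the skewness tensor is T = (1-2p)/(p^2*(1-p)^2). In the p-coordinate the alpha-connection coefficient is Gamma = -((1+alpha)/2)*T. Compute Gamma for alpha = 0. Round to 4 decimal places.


Skewness (Amari-Chentsov) tensor: T = (1-2p)/(p^2*(1-p)^2).
p = 0.68, 1-2p = -0.36, p^2 = 0.4624, (1-p)^2 = 0.1024.
T = -0.36/(0.4624 * 0.1024) = -7.602995.
In the p-coordinate, Gamma^(alpha) = Gamma^(0) - (alpha/2)*T with Gamma^(0) = (1/2)*g'(p) = -T/2,
so Gamma^(alpha) = -((1+alpha)/2)*T.
alpha = 0, -(1+alpha)/2 = -0.5.
Gamma = -0.5 * -7.602995 = 3.8015

3.8015


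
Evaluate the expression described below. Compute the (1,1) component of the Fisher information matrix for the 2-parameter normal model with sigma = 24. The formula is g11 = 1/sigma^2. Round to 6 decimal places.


For the 2-parameter normal family, the Fisher metric has:
  g11 = 1/sigma^2, g22 = 2/sigma^2.
sigma = 24, sigma^2 = 576.
g11 = 0.001736

0.001736


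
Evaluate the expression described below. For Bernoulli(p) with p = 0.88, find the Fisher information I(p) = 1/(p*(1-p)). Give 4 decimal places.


For Bernoulli(p), Fisher information is I(p) = 1/(p*(1-p)).
p = 0.88, 1-p = 0.12.
p*(1-p) = 0.1056.
I(p) = 1/0.1056 = 9.4697

9.4697


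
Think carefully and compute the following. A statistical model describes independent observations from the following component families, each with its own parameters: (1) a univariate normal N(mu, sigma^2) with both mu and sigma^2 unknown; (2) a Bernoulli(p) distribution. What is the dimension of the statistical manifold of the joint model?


The dimension of a statistical manifold equals the number of free
(independent) real parameters of the model. For a product of independent
blocks the parameter counts add.
- normal (mu, sigma^2): 2.
- Bernoulli (p): 1.
Total = 2 + 1 = 3.
Dimension = 3

3


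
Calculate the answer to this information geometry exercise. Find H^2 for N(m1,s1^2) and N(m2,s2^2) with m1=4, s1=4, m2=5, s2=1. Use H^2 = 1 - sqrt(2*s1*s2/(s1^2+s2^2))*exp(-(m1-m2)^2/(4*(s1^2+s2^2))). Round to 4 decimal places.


Squared Hellinger distance for Gaussians:
H^2 = 1 - sqrt(2*s1*s2/(s1^2+s2^2)) * exp(-(m1-m2)^2/(4*(s1^2+s2^2))).
s1^2 = 16, s2^2 = 1, s1^2+s2^2 = 17.
sqrt(2*4*1/(17)) = 0.685994.
(m1-m2)^2 = (-1)^2 = 1.
exp(-1/(4*17)) = exp(-0.014706) = 0.985402.
H^2 = 1 - 0.685994*0.985402 = 0.3240

0.3240


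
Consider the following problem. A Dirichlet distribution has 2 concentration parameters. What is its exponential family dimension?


Exponential family dimension calculation:
Dirichlet with 2 components has 2 natural parameters.

2


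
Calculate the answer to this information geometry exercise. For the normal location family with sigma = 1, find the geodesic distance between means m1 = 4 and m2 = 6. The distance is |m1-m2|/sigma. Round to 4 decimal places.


On the fixed-variance normal subfamily, geodesic distance = |m1-m2|/sigma.
|4 - 6| = 2.
sigma = 1.
d = 2/1 = 2.0000

2.0000


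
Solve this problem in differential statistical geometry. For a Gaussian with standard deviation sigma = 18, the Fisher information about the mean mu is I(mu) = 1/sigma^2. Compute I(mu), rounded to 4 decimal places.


The Fisher information for the mean of a normal distribution is I(mu) = 1/sigma^2.
sigma = 18, so sigma^2 = 324.
I(mu) = 1/324 = 0.0031

0.0031


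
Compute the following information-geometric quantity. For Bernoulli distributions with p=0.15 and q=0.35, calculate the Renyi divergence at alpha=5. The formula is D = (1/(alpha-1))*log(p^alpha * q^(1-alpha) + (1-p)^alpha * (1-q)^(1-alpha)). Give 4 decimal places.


Renyi divergence of order alpha between Bernoulli distributions:
D = (1/(alpha-1))*log(p^alpha * q^(1-alpha) + (1-p)^alpha * (1-q)^(1-alpha)).
alpha = 5, p = 0.15, q = 0.35.
p^alpha * q^(1-alpha) = 0.15^5 * 0.35^-4 = 0.00506.
(1-p)^alpha * (1-q)^(1-alpha) = 0.85^5 * 0.65^-4 = 2.485657.
sum = 0.00506 + 2.485657 = 2.490717.
D = (1/4)*log(2.490717) = 0.2281

0.2281


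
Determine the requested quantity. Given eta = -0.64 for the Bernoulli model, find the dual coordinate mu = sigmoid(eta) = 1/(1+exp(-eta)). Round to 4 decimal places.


Dual coordinate (expectation parameter) for Bernoulli:
mu = 1/(1+exp(-eta)).
eta = -0.64.
exp(-eta) = exp(0.64) = 1.896481.
mu = 1/(1+1.896481) = 0.3452

0.3452


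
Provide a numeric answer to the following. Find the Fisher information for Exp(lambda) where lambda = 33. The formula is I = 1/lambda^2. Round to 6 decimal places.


Fisher information for exponential: I(lambda) = 1/lambda^2.
lambda = 33, lambda^2 = 1089.
I = 1/1089 = 0.000918

0.000918


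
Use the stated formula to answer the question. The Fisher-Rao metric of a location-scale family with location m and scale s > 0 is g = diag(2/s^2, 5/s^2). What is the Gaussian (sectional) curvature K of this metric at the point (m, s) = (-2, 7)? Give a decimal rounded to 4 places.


The metric has the form g = (A dm^2 + B ds^2)/s^2 with A = 2, B = 5.
Substitute u = sqrt(A/B)*m: g = B*(du^2 + ds^2)/s^2, i.e. B times the
Poincare upper half-plane metric, which has constant Gaussian curvature -1.
Scaling a 2D metric by a constant c divides the Gaussian curvature by c,
so K = -1/B = -1/(5) = -0.2000 everywhere (the point (m, s) = (-2, 7) is irrelevant:
the curvature is constant).
The requested Gaussian curvature is K = -0.2000.

-0.2000


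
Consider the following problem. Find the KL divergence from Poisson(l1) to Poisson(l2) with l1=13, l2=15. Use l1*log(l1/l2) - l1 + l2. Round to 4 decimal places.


KL divergence for Poisson:
KL = l1*log(l1/l2) - l1 + l2.
l1 = 13, l2 = 15.
log(13/15) = -0.143101.
l1*log(l1/l2) = 13 * -0.143101 = -1.860311.
KL = -1.860311 - 13 + 15 = 0.1397

0.1397


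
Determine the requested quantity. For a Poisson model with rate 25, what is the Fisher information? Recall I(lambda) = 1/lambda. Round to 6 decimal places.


Fisher information for Poisson: I(lambda) = 1/lambda.
lambda = 25.
I(lambda) = 1/25 = 0.040000

0.040000


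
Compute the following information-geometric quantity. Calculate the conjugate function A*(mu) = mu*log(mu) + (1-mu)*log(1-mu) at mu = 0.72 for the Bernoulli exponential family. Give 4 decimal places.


Legendre transform for Bernoulli:
A*(mu) = mu*log(mu) + (1-mu)*log(1-mu).
mu = 0.72, 1-mu = 0.28.
mu*log(mu) = 0.72*log(0.72) = -0.236523.
(1-mu)*log(1-mu) = 0.28*log(0.28) = -0.35643.
A* = -0.236523 + -0.35643 = -0.5930

-0.5930


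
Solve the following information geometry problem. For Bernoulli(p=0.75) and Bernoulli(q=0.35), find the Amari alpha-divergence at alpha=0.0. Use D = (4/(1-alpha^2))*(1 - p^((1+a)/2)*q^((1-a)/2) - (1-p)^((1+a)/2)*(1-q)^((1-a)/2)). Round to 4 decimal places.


Amari alpha-divergence:
D = (4/(1-alpha^2))*(1 - p^((1+a)/2)*q^((1-a)/2) - (1-p)^((1+a)/2)*(1-q)^((1-a)/2)).
alpha = 0.0, p = 0.75, q = 0.35.
e1 = (1+alpha)/2 = 0.5, e2 = (1-alpha)/2 = 0.5.
t1 = p^e1 * q^e2 = 0.75^0.5 * 0.35^0.5 = 0.512348.
t2 = (1-p)^e1 * (1-q)^e2 = 0.25^0.5 * 0.65^0.5 = 0.403113.
4/(1-alpha^2) = 4.0.
D = 4.0*(1 - 0.512348 - 0.403113) = 0.3382

0.3382
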